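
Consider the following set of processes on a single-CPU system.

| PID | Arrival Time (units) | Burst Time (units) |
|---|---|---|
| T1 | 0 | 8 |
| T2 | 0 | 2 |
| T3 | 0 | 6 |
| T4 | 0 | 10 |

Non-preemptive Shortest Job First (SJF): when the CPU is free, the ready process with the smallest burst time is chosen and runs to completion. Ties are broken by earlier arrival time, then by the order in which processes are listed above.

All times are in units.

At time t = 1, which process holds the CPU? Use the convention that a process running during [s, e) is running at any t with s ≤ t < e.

T2

Schedule: | T2 0-2 | T3 2-8 | T1 8-16 | T4 16-26 |
Completion: T1=16  T2=2  T3=8  T4=26
Turnaround (C−A): T1=16  T2=2  T3=8  T4=26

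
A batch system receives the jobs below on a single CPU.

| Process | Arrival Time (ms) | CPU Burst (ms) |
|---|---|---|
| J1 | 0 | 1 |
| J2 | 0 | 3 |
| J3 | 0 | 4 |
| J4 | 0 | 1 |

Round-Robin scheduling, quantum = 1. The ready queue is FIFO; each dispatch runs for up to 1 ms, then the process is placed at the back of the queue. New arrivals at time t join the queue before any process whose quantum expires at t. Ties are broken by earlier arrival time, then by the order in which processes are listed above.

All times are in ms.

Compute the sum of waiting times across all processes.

12

Gantt: | J1 0-1 | J2 1-2 | J3 2-3 | J4 3-4 | J2 4-5 | J3 5-6 | J2 6-7 | J3 7-9 |
Completion: J1=1  J2=7  J3=9  J4=4
Turnaround (C−A): J1=1  J2=7  J3=9  J4=4
Waiting = turnaround − burst: J1=0, J2=4, J3=5, J4=3
Total waiting = 0 + 4 + 5 + 3 = 12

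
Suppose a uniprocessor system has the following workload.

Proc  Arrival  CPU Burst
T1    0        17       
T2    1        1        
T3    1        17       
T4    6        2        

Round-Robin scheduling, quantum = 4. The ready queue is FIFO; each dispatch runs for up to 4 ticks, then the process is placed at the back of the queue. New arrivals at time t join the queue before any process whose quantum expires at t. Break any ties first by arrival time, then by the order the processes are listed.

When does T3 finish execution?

37

Schedule: | T1 0-4 | T2 4-5 | T3 5-9 | T1 9-13 | T4 13-15 | T3 15-19 | T1 19-23 | T3 23-27 | T1 27-31 | T3 31-35 | T1 35-36 | T3 36-37 |
Completion: T1=36  T2=5  T3=37  T4=15
Turnaround (C−A): T1=36  T2=4  T3=36  T4=9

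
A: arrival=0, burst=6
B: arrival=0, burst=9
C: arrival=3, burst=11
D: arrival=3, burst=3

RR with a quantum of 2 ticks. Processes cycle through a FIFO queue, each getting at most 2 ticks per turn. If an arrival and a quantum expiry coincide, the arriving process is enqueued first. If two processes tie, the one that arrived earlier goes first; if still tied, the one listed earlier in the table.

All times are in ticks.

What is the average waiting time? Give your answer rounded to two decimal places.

12.75

Schedule: | A 0-2 | B 2-4 | A 4-6 | C 6-8 | D 8-10 | B 10-12 | A 12-14 | C 14-16 | D 16-17 | B 17-19 | C 19-21 | B 21-23 | C 23-25 | B 25-26 | C 26-29 |
Completion: A=14  B=26  C=29  D=17
Turnaround (C−A): A=14  B=26  C=26  D=14
Waiting times: A=8, B=17, C=15, D=11
Average waiting = (8+17+15+11) / 4 = 51/4 = 12.75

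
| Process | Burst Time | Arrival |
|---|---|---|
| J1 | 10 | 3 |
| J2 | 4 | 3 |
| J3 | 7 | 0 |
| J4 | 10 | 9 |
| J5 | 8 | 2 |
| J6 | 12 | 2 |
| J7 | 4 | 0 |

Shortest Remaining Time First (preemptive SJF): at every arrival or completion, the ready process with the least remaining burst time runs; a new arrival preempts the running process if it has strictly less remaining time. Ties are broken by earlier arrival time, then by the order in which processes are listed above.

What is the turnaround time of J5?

21

Timeline: | J7 0-4 | J2 4-8 | J3 8-15 | J5 15-23 | J1 23-33 | J4 33-43 | J6 43-55 |
Completion: J1=33  J2=8  J3=15  J4=43  J5=23  J6=55  J7=4
Turnaround (C−A): J1=30  J2=5  J3=15  J4=34  J5=21  J6=53  J7=4
Turnaround(J5) = completion − arrival = 23 − 2 = 21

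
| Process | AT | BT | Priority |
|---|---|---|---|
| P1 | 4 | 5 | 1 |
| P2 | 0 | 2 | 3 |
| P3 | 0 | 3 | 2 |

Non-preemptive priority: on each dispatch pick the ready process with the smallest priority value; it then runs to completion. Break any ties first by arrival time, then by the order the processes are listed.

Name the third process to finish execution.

Schedule: | P3 0-3 | P2 3-5 | P1 5-10 |
Completion: P1=10  P2=5  P3=3
Turnaround (C−A): P1=6  P2=5  P3=3
Finish order: P3 → P2 → P1

P1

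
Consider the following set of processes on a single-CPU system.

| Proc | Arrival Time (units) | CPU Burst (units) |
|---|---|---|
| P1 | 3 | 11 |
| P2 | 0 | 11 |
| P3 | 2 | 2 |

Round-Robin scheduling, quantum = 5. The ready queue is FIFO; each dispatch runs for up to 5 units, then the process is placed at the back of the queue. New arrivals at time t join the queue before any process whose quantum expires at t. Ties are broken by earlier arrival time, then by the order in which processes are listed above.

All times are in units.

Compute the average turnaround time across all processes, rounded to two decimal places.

16.33

Gantt: | P2 0-5 | P3 5-7 | P1 7-12 | P2 12-17 | P1 17-22 | P2 22-23 | P1 23-24 |
Completion: P1=24  P2=23  P3=7
Turnaround (C−A): P1=21  P2=23  P3=5
Turnaround times: P1=21, P2=23, P3=5
Average turnaround = (21+23+5) / 3 = 49/3 = 16.33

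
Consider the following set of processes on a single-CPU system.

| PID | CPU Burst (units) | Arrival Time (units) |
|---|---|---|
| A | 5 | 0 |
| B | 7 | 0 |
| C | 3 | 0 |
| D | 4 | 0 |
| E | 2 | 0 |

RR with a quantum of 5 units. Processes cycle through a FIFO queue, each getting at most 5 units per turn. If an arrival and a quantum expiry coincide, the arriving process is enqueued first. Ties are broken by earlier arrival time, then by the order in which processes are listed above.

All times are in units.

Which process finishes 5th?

B

Gantt: | A 0-5 | B 5-10 | C 10-13 | D 13-17 | E 17-19 | B 19-21 |
Completion: A=5  B=21  C=13  D=17  E=19
Turnaround (C−A): A=5  B=21  C=13  D=17  E=19
Finish order: A → C → D → E → B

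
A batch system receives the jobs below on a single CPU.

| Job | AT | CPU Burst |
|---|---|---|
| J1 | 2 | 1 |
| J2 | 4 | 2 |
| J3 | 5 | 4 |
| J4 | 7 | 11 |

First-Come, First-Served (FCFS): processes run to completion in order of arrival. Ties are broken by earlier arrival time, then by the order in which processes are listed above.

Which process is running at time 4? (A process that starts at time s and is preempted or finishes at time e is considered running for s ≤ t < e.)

Timeline: | idle 0-2 | J1 2-3 | idle 3-4 | J2 4-6 | J3 6-10 | J4 10-21 |
Completion: J1=3  J2=6  J3=10  J4=21

J2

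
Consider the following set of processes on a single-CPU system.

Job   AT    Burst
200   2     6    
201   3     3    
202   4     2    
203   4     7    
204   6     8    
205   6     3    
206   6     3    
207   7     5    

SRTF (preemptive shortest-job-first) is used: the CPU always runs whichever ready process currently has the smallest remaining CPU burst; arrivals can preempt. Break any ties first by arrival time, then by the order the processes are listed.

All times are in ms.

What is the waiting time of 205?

Timeline: | idle 0-2 | 200 2-3 | 201 3-6 | 202 6-8 | 205 8-11 | 206 11-14 | 200 14-19 | 207 19-24 | 203 24-31 | 204 31-39 |
Completion: 200=19  201=6  202=8  203=31  204=39  205=11  206=14  207=24
Turnaround (C−A): 200=17  201=3  202=4  203=27  204=33  205=5  206=8  207=17
Waiting(205) = turnaround − burst = 5 − 3 = 2

2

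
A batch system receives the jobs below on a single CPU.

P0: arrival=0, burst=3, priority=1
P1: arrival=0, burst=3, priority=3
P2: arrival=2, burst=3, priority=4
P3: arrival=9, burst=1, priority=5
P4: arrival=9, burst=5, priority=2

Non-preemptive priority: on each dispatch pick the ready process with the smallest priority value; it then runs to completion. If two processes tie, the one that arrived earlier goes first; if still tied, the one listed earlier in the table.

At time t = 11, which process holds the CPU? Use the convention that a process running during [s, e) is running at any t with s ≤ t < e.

Timeline: | P0 0-3 | P1 3-6 | P2 6-9 | P4 9-14 | P3 14-15 |
Completion: P0=3  P1=6  P2=9  P3=15  P4=14

P4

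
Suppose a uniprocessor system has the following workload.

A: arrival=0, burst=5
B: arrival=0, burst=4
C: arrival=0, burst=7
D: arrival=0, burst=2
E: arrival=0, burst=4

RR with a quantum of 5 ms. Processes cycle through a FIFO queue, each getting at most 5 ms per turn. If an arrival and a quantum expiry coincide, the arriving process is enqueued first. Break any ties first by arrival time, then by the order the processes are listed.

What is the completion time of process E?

20

Gantt: | A 0-5 | B 5-9 | C 9-14 | D 14-16 | E 16-20 | C 20-22 |
Completion: A=5  B=9  C=22  D=16  E=20
Turnaround (C−A): A=5  B=9  C=22  D=16  E=20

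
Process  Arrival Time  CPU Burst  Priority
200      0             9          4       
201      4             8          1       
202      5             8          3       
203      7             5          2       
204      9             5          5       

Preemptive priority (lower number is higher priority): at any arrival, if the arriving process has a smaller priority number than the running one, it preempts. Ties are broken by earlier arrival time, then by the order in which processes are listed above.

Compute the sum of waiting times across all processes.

Schedule: | 200 0-4 | 201 4-12 | 203 12-17 | 202 17-25 | 200 25-30 | 204 30-35 |
Completion: 200=30  201=12  202=25  203=17  204=35
Turnaround (C−A): 200=30  201=8  202=20  203=10  204=26
Waiting = turnaround − burst: 200=21, 201=0, 202=12, 203=5, 204=21
Total waiting = 21 + 0 + 12 + 5 + 21 = 59

59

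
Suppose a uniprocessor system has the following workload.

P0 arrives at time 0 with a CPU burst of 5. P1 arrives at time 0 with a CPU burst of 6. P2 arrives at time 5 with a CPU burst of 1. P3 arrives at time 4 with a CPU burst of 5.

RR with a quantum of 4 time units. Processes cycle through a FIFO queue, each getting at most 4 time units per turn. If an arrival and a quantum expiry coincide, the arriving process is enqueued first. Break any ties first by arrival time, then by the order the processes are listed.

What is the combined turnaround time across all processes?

Timeline: | P0 0-4 | P1 4-8 | P3 8-12 | P0 12-13 | P2 13-14 | P1 14-16 | P3 16-17 |
Completion: P0=13  P1=16  P2=14  P3=17
Turnaround = completion − arrival: P0=13, P1=16, P2=9, P3=13
Total turnaround = 13 + 16 + 9 + 13 = 51

51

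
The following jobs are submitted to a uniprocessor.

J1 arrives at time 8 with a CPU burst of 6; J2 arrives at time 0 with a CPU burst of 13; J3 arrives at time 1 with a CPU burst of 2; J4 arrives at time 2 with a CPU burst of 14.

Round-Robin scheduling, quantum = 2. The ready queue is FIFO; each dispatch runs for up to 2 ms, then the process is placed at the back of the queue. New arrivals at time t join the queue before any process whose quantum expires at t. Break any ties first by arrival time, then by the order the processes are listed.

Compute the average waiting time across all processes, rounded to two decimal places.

12.50

Timeline: | J2 0-2 | J3 2-4 | J4 4-6 | J2 6-8 | J4 8-10 | J1 10-12 | J2 12-14 | J4 14-16 | J1 16-18 | J2 18-20 | J4 20-22 | J1 22-24 | J2 24-26 | J4 26-28 | J2 28-30 | J4 30-32 | J2 32-33 | J4 33-35 |
Completion: J1=24  J2=33  J3=4  J4=35
Waiting times: J1=10, J2=20, J3=1, J4=19
Average waiting = (10+20+1+19) / 4 = 50/4 = 12.50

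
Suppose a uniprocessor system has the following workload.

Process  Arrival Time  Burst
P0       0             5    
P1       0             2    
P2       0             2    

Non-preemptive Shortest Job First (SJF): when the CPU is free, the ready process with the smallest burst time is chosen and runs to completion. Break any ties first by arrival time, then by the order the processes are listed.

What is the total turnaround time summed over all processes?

15

Timeline: | P1 0-2 | P2 2-4 | P0 4-9 |
Completion: P0=9  P1=2  P2=4
Turnaround = completion − arrival: P0=9, P1=2, P2=4
Total turnaround = 9 + 2 + 4 = 15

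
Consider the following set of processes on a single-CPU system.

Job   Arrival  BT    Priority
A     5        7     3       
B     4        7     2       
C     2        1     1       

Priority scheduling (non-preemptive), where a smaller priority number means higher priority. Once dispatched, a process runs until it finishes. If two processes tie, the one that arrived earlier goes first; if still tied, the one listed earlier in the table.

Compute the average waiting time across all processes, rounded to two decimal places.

Gantt: | idle 0-2 | C 2-3 | idle 3-4 | B 4-11 | A 11-18 |
Completion: A=18  B=11  C=3
Turnaround (C−A): A=13  B=7  C=1
Waiting times: A=6, B=0, C=0
Average waiting = (6+0+0) / 3 = 6/3 = 2.00

2.00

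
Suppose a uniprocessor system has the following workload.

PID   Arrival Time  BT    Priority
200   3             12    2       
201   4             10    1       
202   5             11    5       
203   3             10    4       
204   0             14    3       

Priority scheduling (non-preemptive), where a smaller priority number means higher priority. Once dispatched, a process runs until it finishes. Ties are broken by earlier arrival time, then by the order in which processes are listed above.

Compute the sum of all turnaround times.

Schedule: | 204 0-14 | 201 14-24 | 200 24-36 | 203 36-46 | 202 46-57 |
Completion: 200=36  201=24  202=57  203=46  204=14
Turnaround = completion − arrival: 200=33, 201=20, 202=52, 203=43, 204=14
Total turnaround = 33 + 20 + 52 + 43 + 14 = 162

162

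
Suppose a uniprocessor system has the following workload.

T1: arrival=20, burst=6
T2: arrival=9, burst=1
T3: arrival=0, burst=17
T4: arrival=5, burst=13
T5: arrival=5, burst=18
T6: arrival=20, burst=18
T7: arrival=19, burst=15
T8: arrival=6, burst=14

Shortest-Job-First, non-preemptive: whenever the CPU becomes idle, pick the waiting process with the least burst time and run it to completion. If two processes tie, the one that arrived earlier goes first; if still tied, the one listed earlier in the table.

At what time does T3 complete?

17

Schedule: | T3 0-17 | T2 17-18 | T4 18-31 | T1 31-37 | T8 37-51 | T7 51-66 | T5 66-84 | T6 84-102 |
Completion: T1=37  T2=18  T3=17  T4=31  T5=84  T6=102  T7=66  T8=51
Turnaround (C−A): T1=17  T2=9  T3=17  T4=26  T5=79  T6=82  T7=47  T8=45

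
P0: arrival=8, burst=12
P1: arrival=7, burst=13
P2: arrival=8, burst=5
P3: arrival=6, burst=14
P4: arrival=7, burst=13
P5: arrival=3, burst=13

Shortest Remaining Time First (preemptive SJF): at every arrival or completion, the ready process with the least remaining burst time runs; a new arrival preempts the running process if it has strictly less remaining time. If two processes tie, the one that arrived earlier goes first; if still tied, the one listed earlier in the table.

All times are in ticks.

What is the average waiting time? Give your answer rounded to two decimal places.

Gantt: | idle 0-3 | P5 3-8 | P2 8-13 | P5 13-21 | P0 21-33 | P1 33-46 | P4 46-59 | P3 59-73 |
Completion: P0=33  P1=46  P2=13  P3=73  P4=59  P5=21
Waiting times: P0=13, P1=26, P2=0, P3=53, P4=39, P5=5
Average waiting = (13+26+0+53+39+5) / 6 = 136/6 = 22.67

22.67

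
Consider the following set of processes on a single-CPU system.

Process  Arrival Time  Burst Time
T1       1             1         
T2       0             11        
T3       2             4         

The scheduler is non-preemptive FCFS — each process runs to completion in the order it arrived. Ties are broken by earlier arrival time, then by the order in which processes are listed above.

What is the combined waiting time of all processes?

Schedule: | T2 0-11 | T1 11-12 | T3 12-16 |
Completion: T1=12  T2=11  T3=16
Turnaround (C−A): T1=11  T2=11  T3=14
Waiting = turnaround − burst: T1=10, T2=0, T3=10
Total waiting = 10 + 0 + 10 = 20

20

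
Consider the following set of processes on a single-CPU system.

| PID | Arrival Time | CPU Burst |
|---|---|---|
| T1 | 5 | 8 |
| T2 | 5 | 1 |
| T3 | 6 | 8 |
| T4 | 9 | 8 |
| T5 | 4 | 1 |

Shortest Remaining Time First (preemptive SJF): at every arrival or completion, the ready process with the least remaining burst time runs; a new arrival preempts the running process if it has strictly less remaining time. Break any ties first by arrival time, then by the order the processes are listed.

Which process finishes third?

Schedule: | idle 0-4 | T5 4-5 | T2 5-6 | T1 6-14 | T3 14-22 | T4 22-30 |
Completion: T1=14  T2=6  T3=22  T4=30  T5=5
Turnaround (C−A): T1=9  T2=1  T3=16  T4=21  T5=1
Finish order: T5 → T2 → T1 → T3 → T4

T1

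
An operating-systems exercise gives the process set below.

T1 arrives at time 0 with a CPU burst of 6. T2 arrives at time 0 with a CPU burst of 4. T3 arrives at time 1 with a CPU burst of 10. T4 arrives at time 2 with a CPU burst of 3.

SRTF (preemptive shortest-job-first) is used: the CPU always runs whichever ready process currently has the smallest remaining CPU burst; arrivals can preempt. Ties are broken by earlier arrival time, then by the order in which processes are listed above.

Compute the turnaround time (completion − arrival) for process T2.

4

Timeline: | T2 0-4 | T4 4-7 | T1 7-13 | T3 13-23 |
Completion: T1=13  T2=4  T3=23  T4=7
Turnaround (C−A): T1=13  T2=4  T3=22  T4=5
Turnaround(T2) = completion − arrival = 4 − 0 = 4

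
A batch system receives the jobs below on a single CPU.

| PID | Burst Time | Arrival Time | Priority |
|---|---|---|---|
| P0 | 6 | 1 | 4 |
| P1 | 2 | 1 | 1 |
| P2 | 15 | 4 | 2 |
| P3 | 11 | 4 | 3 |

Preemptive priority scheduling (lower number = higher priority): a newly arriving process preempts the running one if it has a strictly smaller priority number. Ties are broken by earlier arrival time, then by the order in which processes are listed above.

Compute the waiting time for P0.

28

Schedule: | idle 0-1 | P1 1-3 | P0 3-4 | P2 4-19 | P3 19-30 | P0 30-35 |
Completion: P0=35  P1=3  P2=19  P3=30
Turnaround (C−A): P0=34  P1=2  P2=15  P3=26
Waiting(P0) = turnaround − burst = 34 − 6 = 28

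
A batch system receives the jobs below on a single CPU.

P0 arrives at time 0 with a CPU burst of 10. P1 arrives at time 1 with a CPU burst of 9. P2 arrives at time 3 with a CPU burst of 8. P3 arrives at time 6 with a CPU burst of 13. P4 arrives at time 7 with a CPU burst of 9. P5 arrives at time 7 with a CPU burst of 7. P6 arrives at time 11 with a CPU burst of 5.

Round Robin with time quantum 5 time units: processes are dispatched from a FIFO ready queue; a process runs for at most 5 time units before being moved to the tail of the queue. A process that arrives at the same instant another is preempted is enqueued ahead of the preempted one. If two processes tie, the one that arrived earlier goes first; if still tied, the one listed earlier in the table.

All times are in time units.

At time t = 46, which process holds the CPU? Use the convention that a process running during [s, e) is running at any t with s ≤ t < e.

Schedule: | P0 0-5 | P1 5-10 | P2 10-15 | P0 15-20 | P3 20-25 | P4 25-30 | P5 30-35 | P1 35-39 | P6 39-44 | P2 44-47 | P3 47-52 | P4 52-56 | P5 56-58 | P3 58-61 |
Completion: P0=20  P1=39  P2=47  P3=61  P4=56  P5=58  P6=44
Turnaround (C−A): P0=20  P1=38  P2=44  P3=55  P4=49  P5=51  P6=33

P2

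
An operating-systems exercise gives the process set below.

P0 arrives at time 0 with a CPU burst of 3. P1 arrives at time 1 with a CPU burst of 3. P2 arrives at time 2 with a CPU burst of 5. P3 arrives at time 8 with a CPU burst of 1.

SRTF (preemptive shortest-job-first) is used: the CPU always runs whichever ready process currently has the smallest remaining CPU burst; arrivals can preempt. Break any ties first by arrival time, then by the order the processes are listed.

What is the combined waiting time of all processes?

7

Timeline: | P0 0-3 | P1 3-6 | P2 6-8 | P3 8-9 | P2 9-12 |
Completion: P0=3  P1=6  P2=12  P3=9
Turnaround (C−A): P0=3  P1=5  P2=10  P3=1
Waiting = turnaround − burst: P0=0, P1=2, P2=5, P3=0
Total waiting = 0 + 2 + 5 + 0 = 7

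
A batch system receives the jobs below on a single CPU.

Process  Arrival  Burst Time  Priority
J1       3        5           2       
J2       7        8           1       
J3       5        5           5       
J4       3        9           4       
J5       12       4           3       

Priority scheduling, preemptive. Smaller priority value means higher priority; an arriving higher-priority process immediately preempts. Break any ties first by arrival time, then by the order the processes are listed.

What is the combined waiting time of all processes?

53

Timeline: | idle 0-3 | J1 3-7 | J2 7-15 | J1 15-16 | J5 16-20 | J4 20-29 | J3 29-34 |
Completion: J1=16  J2=15  J3=34  J4=29  J5=20
Turnaround (C−A): J1=13  J2=8  J3=29  J4=26  J5=8
Waiting = turnaround − burst: J1=8, J2=0, J3=24, J4=17, J5=4
Total waiting = 8 + 0 + 24 + 17 + 4 = 53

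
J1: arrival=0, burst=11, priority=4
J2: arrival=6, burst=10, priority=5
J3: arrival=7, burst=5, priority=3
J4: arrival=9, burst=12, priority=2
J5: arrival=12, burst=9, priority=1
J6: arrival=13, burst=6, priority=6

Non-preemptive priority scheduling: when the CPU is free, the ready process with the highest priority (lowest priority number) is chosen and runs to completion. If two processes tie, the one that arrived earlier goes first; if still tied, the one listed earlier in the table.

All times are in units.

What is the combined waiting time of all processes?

103

Timeline: | J1 0-11 | J4 11-23 | J5 23-32 | J3 32-37 | J2 37-47 | J6 47-53 |
Completion: J1=11  J2=47  J3=37  J4=23  J5=32  J6=53
Turnaround (C−A): J1=11  J2=41  J3=30  J4=14  J5=20  J6=40
Waiting = turnaround − burst: J1=0, J2=31, J3=25, J4=2, J5=11, J6=34
Total waiting = 0 + 31 + 25 + 2 + 11 + 34 = 103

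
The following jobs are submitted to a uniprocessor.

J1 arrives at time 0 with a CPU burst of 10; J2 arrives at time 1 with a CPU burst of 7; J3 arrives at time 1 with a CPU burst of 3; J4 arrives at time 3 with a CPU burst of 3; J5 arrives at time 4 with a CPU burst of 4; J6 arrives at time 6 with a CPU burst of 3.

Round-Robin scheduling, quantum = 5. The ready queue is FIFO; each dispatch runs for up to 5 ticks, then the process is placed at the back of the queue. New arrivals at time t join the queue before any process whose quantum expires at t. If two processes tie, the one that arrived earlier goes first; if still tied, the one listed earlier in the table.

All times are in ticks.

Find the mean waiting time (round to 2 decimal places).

Schedule: | J1 0-5 | J2 5-10 | J3 10-13 | J4 13-16 | J5 16-20 | J1 20-25 | J6 25-28 | J2 28-30 |
Completion: J1=25  J2=30  J3=13  J4=16  J5=20  J6=28
Waiting times: J1=15, J2=22, J3=9, J4=10, J5=12, J6=19
Average waiting = (15+22+9+10+12+19) / 6 = 87/6 = 14.50

14.50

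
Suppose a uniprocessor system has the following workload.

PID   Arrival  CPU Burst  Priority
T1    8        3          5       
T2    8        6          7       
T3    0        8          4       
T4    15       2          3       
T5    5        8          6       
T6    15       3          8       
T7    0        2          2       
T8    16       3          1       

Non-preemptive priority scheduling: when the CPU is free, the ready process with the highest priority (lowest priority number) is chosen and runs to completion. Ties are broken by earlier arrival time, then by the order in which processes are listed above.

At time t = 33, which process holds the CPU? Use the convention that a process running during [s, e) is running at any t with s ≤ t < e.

T6

Schedule: | T7 0-2 | T3 2-10 | T1 10-13 | T5 13-21 | T8 21-24 | T4 24-26 | T2 26-32 | T6 32-35 |
Completion: T1=13  T2=32  T3=10  T4=26  T5=21  T6=35  T7=2  T8=24
Turnaround (C−A): T1=5  T2=24  T3=10  T4=11  T5=16  T6=20  T7=2  T8=8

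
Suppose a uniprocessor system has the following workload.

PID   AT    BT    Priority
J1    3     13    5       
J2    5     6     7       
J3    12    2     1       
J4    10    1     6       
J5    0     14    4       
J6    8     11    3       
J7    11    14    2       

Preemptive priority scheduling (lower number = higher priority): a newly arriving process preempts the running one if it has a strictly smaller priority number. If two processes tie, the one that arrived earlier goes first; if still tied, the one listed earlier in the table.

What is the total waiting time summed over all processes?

Gantt: | J5 0-8 | J6 8-11 | J7 11-12 | J3 12-14 | J7 14-27 | J6 27-35 | J5 35-41 | J1 41-54 | J4 54-55 | J2 55-61 |
Completion: J1=54  J2=61  J3=14  J4=55  J5=41  J6=35  J7=27
Turnaround (C−A): J1=51  J2=56  J3=2  J4=45  J5=41  J6=27  J7=16
Waiting = turnaround − burst: J1=38, J2=50, J3=0, J4=44, J5=27, J6=16, J7=2
Total waiting = 38 + 50 + 0 + 44 + 27 + 16 + 2 = 177

177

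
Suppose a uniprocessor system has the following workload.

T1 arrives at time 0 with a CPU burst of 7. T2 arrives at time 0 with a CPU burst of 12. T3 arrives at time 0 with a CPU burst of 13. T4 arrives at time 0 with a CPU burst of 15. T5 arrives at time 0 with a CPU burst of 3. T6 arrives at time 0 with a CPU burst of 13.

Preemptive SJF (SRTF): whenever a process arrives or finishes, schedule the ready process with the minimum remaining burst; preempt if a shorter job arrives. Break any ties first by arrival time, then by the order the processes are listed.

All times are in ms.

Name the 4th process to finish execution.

T3

Gantt: | T5 0-3 | T1 3-10 | T2 10-22 | T3 22-35 | T6 35-48 | T4 48-63 |
Completion: T1=10  T2=22  T3=35  T4=63  T5=3  T6=48
Finish order: T5 → T1 → T2 → T3 → T6 → T4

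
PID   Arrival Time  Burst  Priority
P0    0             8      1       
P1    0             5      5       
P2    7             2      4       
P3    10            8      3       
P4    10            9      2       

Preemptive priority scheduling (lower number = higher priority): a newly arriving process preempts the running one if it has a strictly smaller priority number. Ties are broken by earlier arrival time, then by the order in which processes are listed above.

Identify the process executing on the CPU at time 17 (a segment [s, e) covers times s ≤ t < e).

P4

Schedule: | P0 0-8 | P2 8-10 | P4 10-19 | P3 19-27 | P1 27-32 |
Completion: P0=8  P1=32  P2=10  P3=27  P4=19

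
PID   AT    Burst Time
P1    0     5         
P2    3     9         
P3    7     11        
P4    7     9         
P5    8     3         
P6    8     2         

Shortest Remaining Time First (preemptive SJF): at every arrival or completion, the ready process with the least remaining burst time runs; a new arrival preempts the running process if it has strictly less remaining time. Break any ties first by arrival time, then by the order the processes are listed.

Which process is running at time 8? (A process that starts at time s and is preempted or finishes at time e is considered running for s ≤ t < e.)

Timeline: | P1 0-5 | P2 5-8 | P6 8-10 | P5 10-13 | P2 13-19 | P4 19-28 | P3 28-39 |
Completion: P1=5  P2=19  P3=39  P4=28  P5=13  P6=10
Turnaround (C−A): P1=5  P2=16  P3=32  P4=21  P5=5  P6=2

P6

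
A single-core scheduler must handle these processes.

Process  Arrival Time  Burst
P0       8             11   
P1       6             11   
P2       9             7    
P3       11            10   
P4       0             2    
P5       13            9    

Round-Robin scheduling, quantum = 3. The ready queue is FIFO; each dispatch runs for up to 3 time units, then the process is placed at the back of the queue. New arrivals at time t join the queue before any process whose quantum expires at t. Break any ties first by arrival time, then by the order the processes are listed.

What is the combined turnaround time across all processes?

200

Gantt: | P4 0-2 | idle 2-6 | P1 6-9 | P0 9-12 | P2 12-15 | P1 15-18 | P3 18-21 | P0 21-24 | P5 24-27 | P2 27-30 | P1 30-33 | P3 33-36 | P0 36-39 | P5 39-42 | P2 42-43 | P1 43-45 | P3 45-48 | P0 48-50 | P5 50-53 | P3 53-54 |
Completion: P0=50  P1=45  P2=43  P3=54  P4=2  P5=53
Turnaround = completion − arrival: P0=42, P1=39, P2=34, P3=43, P4=2, P5=40
Total turnaround = 42 + 39 + 34 + 43 + 2 + 40 = 200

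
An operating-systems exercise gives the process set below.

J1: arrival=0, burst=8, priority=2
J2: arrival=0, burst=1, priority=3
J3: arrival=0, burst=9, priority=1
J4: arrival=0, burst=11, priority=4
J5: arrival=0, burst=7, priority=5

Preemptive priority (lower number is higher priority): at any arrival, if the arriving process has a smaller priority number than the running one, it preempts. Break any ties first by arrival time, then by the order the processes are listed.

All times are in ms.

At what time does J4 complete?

Schedule: | J3 0-9 | J1 9-17 | J2 17-18 | J4 18-29 | J5 29-36 |
Completion: J1=17  J2=18  J3=9  J4=29  J5=36

29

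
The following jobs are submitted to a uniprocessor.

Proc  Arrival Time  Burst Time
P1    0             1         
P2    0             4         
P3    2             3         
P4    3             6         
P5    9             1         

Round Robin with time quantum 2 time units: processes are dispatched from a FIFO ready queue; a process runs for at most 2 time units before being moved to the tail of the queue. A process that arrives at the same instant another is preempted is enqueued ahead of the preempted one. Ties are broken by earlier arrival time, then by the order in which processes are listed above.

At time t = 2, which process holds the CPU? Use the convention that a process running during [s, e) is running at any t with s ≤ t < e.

Gantt: | P1 0-1 | P2 1-3 | P3 3-5 | P4 5-7 | P2 7-9 | P3 9-10 | P4 10-12 | P5 12-13 | P4 13-15 |
Completion: P1=1  P2=9  P3=10  P4=15  P5=13
Turnaround (C−A): P1=1  P2=9  P3=8  P4=12  P5=4

P2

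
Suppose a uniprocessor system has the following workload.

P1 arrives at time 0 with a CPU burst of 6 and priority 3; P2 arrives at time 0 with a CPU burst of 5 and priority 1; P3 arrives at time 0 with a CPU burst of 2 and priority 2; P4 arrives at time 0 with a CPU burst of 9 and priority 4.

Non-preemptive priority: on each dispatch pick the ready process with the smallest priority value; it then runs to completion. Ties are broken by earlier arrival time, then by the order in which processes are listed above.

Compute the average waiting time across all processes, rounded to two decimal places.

Gantt: | P2 0-5 | P3 5-7 | P1 7-13 | P4 13-22 |
Completion: P1=13  P2=5  P3=7  P4=22
Turnaround (C−A): P1=13  P2=5  P3=7  P4=22
Waiting times: P1=7, P2=0, P3=5, P4=13
Average waiting = (7+0+5+13) / 4 = 25/4 = 6.25

6.25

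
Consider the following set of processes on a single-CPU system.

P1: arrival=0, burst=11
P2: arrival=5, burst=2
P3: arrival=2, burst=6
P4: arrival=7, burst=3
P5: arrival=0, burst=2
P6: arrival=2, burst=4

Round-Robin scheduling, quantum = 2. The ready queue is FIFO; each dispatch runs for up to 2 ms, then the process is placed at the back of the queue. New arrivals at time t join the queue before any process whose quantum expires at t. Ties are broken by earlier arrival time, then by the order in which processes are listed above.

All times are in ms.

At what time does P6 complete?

18

Gantt: | P1 0-2 | P5 2-4 | P3 4-6 | P6 6-8 | P1 8-10 | P2 10-12 | P3 12-14 | P4 14-16 | P6 16-18 | P1 18-20 | P3 20-22 | P4 22-23 | P1 23-28 |
Completion: P1=28  P2=12  P3=22  P4=23  P5=4  P6=18
Turnaround (C−A): P1=28  P2=7  P3=20  P4=16  P5=4  P6=16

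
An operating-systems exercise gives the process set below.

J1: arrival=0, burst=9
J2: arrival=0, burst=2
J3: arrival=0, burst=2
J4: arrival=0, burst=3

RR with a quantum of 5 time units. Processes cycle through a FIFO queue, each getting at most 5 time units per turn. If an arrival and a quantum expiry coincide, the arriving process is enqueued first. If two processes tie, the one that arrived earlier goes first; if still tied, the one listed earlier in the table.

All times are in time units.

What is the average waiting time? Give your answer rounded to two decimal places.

7.00

Gantt: | J1 0-5 | J2 5-7 | J3 7-9 | J4 9-12 | J1 12-16 |
Completion: J1=16  J2=7  J3=9  J4=12
Waiting times: J1=7, J2=5, J3=7, J4=9
Average waiting = (7+5+7+9) / 4 = 28/4 = 7.00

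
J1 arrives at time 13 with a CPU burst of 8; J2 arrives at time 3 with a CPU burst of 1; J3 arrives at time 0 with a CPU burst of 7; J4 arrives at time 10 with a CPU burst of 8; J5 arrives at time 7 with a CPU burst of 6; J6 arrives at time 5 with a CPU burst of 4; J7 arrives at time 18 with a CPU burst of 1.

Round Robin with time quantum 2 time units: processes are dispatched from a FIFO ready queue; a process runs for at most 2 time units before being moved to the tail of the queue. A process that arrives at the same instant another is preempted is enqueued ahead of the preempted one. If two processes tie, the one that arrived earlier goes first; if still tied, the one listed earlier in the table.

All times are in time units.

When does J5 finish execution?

25

Timeline: | J3 0-4 | J2 4-5 | J3 5-7 | J6 7-9 | J5 9-11 | J3 11-12 | J6 12-14 | J4 14-16 | J5 16-18 | J1 18-20 | J4 20-22 | J7 22-23 | J5 23-25 | J1 25-27 | J4 27-29 | J1 29-31 | J4 31-33 | J1 33-35 |
Completion: J1=35  J2=5  J3=12  J4=33  J5=25  J6=14  J7=23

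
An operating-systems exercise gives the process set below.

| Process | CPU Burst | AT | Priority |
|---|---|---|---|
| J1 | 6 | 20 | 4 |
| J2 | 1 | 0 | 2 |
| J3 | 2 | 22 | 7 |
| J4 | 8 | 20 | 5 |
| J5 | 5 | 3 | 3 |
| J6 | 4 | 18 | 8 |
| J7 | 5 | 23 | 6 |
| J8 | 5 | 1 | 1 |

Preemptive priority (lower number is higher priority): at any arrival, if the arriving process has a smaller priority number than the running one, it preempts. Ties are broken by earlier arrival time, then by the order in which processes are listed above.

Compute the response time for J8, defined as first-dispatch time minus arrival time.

0

Schedule: | J2 0-1 | J8 1-6 | J5 6-11 | idle 11-18 | J6 18-20 | J1 20-26 | J4 26-34 | J7 34-39 | J3 39-41 | J6 41-43 |
Completion: J1=26  J2=1  J3=41  J4=34  J5=11  J6=43  J7=39  J8=6
Response(J8) = first start − arrival = 1 − 1 = 0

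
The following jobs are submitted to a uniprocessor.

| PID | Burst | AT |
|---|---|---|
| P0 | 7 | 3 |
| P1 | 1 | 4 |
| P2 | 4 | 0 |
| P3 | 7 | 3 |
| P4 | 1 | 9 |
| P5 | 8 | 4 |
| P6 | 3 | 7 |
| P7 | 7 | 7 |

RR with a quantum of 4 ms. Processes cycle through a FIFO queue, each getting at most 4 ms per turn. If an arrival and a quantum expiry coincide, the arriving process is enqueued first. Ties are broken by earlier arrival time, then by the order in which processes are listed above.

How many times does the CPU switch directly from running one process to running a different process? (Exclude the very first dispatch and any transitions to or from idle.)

11

Gantt: | P2 0-4 | P0 4-8 | P3 8-12 | P1 12-13 | P5 13-17 | P6 17-20 | P7 20-24 | P0 24-27 | P4 27-28 | P3 28-31 | P5 31-35 | P7 35-38 |
Completion: P0=27  P1=13  P2=4  P3=31  P4=28  P5=35  P6=20  P7=38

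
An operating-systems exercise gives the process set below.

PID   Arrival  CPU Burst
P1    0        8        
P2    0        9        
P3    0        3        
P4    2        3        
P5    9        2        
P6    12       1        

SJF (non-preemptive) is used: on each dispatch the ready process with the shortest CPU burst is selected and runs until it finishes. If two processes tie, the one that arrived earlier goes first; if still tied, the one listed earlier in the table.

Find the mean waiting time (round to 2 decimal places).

Gantt: | P3 0-3 | P4 3-6 | P1 6-14 | P6 14-15 | P5 15-17 | P2 17-26 |
Completion: P1=14  P2=26  P3=3  P4=6  P5=17  P6=15
Turnaround (C−A): P1=14  P2=26  P3=3  P4=4  P5=8  P6=3
Waiting times: P1=6, P2=17, P3=0, P4=1, P5=6, P6=2
Average waiting = (6+17+0+1+6+2) / 6 = 32/6 = 5.33

5.33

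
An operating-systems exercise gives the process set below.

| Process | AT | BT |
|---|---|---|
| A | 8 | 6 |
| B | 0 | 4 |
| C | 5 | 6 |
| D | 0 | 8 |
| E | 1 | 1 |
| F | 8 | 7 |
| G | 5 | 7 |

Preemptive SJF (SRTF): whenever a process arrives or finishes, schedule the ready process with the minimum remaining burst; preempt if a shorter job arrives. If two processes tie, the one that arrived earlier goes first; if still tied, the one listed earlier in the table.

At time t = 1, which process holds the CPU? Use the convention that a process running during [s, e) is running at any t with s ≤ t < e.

E

Gantt: | B 0-1 | E 1-2 | B 2-5 | C 5-11 | A 11-17 | G 17-24 | F 24-31 | D 31-39 |
Completion: A=17  B=5  C=11  D=39  E=2  F=31  G=24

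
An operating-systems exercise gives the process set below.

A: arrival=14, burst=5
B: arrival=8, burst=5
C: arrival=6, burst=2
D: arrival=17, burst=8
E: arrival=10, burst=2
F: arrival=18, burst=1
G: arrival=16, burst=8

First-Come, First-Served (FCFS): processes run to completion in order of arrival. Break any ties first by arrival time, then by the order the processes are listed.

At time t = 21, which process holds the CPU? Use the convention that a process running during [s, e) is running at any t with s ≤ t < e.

G

Timeline: | idle 0-6 | C 6-8 | B 8-13 | E 13-15 | A 15-20 | G 20-28 | D 28-36 | F 36-37 |
Completion: A=20  B=13  C=8  D=36  E=15  F=37  G=28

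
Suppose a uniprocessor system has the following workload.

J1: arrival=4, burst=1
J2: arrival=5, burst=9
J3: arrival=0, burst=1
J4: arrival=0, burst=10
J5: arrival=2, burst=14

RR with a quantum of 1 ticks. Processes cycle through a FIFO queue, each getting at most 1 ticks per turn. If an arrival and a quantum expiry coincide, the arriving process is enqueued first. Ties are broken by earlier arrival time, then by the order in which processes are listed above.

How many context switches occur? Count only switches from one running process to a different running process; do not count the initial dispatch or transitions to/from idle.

Gantt: | J3 0-1 | J4 1-2 | J5 2-3 | J4 3-4 | J5 4-5 | J1 5-6 | J4 6-7 | J2 7-8 | J5 8-9 | J4 9-10 | J2 10-11 | J5 11-12 | J4 12-13 | J2 13-14 | J5 14-15 | J4 15-16 | J2 16-17 | J5 17-18 | J4 18-19 | J2 19-20 | J5 20-21 | J4 21-22 | J2 22-23 | J5 23-24 | J4 24-25 | J2 25-26 | J5 26-27 | J4 27-28 | J2 28-29 | J5 29-30 | J2 30-31 | J5 31-35 |
Completion: J1=6  J2=31  J3=1  J4=28  J5=35

31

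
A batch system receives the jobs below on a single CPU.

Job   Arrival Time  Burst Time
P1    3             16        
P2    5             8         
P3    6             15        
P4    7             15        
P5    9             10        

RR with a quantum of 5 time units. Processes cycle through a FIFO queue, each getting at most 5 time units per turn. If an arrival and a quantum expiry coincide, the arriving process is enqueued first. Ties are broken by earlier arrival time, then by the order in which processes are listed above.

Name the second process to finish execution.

P5

Timeline: | idle 0-3 | P1 3-8 | P2 8-13 | P3 13-18 | P4 18-23 | P1 23-28 | P5 28-33 | P2 33-36 | P3 36-41 | P4 41-46 | P1 46-51 | P5 51-56 | P3 56-61 | P4 61-66 | P1 66-67 |
Completion: P1=67  P2=36  P3=61  P4=66  P5=56
Finish order: P2 → P5 → P3 → P4 → P1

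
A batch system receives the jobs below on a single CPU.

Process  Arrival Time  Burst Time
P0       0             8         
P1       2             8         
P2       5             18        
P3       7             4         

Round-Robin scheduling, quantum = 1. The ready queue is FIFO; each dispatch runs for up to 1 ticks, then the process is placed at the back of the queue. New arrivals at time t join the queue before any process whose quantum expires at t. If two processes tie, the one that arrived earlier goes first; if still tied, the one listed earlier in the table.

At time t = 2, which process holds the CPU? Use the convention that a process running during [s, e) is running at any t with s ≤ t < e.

P1

Schedule: | P0 0-2 | P1 2-3 | P0 3-4 | P1 4-5 | P0 5-6 | P2 6-7 | P1 7-8 | P0 8-9 | P3 9-10 | P2 10-11 | P1 11-12 | P0 12-13 | P3 13-14 | P2 14-15 | P1 15-16 | P0 16-17 | P3 17-18 | P2 18-19 | P1 19-20 | P0 20-21 | P3 21-22 | P2 22-23 | P1 23-24 | P2 24-25 | P1 25-26 | P2 26-38 |
Completion: P0=21  P1=26  P2=38  P3=22
Turnaround (C−A): P0=21  P1=24  P2=33  P3=15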